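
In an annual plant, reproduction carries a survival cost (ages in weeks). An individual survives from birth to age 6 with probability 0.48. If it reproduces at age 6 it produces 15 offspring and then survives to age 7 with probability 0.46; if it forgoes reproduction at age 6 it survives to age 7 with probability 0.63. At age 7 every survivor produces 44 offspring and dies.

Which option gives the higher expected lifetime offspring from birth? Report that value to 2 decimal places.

breed at age 6: R₀ = 0.48 × (15 + 0.46 × 44) = 0.48 × 35.2400 = 16.9152
delay to age 7: R₀ = 0.48 × (0.63 × 44) = 0.48 × 27.7200 = 13.3056
Higher: breed at age 6 (16.9152).

16.92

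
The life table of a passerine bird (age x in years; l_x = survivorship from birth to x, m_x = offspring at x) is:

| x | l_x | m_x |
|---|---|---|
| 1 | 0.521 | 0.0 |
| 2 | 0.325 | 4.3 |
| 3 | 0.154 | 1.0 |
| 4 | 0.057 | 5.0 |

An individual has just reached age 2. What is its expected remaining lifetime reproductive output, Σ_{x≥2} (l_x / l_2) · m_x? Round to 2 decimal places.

l_2 = 0.325. Conditional survival from age 2 to x is l_x / l_2.
  x=2: (0.325/0.325) × 4.3 = 4.3000
  x=3: (0.154/0.325) × 1.0 = 0.4738
  x=4: (0.057/0.325) × 5.0 = 0.8769
Sum = 4.3000 + 0.4738 + 0.8769 = 5.6508

5.65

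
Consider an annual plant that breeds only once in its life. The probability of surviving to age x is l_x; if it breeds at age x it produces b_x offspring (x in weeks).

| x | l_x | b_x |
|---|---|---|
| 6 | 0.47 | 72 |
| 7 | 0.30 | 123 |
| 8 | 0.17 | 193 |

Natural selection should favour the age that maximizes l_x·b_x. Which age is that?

7

Expected offspring if breeding at age x = l_x × b_x:
  age 6: 0.47 × 72 = 33.840
  age 7: 0.30 × 123 = 36.900
  age 8: 0.17 × 193 = 32.810
Maximum at age 7 (36.900).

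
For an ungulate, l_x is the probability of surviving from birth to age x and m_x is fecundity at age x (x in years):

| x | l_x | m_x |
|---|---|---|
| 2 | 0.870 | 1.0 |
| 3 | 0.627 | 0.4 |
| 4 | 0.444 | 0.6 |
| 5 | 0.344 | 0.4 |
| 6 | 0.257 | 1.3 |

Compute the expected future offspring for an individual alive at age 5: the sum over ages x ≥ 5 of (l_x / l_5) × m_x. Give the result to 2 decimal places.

1.37

l_5 = 0.344. Conditional survival from age 5 to x is l_x / l_5.
  x=5: (0.344/0.344) × 0.4 = 0.4000
  x=6: (0.257/0.344) × 1.3 = 0.9712
Sum = 0.4000 + 0.9712 = 1.3712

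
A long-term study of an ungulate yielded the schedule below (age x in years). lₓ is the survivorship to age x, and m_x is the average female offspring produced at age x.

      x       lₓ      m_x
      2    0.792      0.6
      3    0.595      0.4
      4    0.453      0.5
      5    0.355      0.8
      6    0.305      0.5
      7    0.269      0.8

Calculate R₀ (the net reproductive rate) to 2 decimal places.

R₀ = Σ lₓ m_x:
  age 2: 0.792 × 0.6 = 0.4752
  age 3: 0.595 × 0.4 = 0.2380
  age 4: 0.453 × 0.5 = 0.2265
  age 5: 0.355 × 0.8 = 0.2840
  age 6: 0.305 × 0.5 = 0.1525
  age 7: 0.269 × 0.8 = 0.2152
R₀ = 0.4752 + 0.2380 + 0.2265 + 0.2840 + 0.1525 + 0.2152 = 1.5914

1.59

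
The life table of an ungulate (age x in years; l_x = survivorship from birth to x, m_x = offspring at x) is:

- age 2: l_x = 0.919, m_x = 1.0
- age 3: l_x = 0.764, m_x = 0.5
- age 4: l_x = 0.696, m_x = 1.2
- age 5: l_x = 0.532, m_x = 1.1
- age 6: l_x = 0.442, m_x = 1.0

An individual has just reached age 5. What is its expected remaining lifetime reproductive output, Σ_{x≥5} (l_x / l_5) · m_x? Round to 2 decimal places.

1.93

l_5 = 0.532. Conditional survival from age 5 to x is l_x / l_5.
  x=5: (0.532/0.532) × 1.1 = 1.1000
  x=6: (0.442/0.532) × 1.0 = 0.8308
Sum = 1.1000 + 0.8308 = 1.9308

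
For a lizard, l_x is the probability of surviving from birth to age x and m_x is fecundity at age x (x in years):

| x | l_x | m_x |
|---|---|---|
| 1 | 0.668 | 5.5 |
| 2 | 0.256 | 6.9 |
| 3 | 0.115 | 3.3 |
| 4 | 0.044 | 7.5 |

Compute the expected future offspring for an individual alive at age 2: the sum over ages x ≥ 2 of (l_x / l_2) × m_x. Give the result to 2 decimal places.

9.67

l_2 = 0.256. Conditional survival from age 2 to x is l_x / l_2.
  x=2: (0.256/0.256) × 6.9 = 6.9000
  x=3: (0.115/0.256) × 3.3 = 1.4824
  x=4: (0.044/0.256) × 7.5 = 1.2891
Sum = 6.9000 + 1.4824 + 1.2891 = 9.6715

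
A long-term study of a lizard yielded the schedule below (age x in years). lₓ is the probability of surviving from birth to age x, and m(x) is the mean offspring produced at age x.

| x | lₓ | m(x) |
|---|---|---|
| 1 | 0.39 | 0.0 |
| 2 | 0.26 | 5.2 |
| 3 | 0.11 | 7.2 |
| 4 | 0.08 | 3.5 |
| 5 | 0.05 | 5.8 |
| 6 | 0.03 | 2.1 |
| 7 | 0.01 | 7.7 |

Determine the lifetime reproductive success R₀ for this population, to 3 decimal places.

2.854

R₀ = Σ lₓ m(x):
  age 1: 0.39 × 0.0 = 0.0000
  age 2: 0.26 × 5.2 = 1.3520
  age 3: 0.11 × 7.2 = 0.7920
  age 4: 0.08 × 3.5 = 0.2800
  age 5: 0.05 × 5.8 = 0.2900
  age 6: 0.03 × 2.1 = 0.0630
  age 7: 0.01 × 7.7 = 0.0770
R₀ = 0.0000 + 1.3520 + 0.7920 + 0.2800 + 0.2900 + 0.0630 + 0.0770 = 2.8540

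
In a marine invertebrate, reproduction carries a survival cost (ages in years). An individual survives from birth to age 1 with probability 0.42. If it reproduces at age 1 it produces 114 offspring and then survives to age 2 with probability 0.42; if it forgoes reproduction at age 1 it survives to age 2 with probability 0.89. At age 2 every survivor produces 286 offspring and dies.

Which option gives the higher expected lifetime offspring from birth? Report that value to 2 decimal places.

breed at age 1: R₀ = 0.42 × (114 + 0.42 × 286) = 0.42 × 234.1200 = 98.3304
delay to age 2: R₀ = 0.42 × (0.89 × 286) = 0.42 × 254.5400 = 106.9068
Higher: delay to age 2 (106.9068).

106.91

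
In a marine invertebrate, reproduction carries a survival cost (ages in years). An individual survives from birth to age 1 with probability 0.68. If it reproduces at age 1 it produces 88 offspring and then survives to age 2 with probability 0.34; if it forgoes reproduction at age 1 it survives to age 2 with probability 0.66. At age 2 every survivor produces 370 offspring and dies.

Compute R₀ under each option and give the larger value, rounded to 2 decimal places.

166.06

breed at age 1: R₀ = 0.68 × (88 + 0.34 × 370) = 0.68 × 213.8000 = 145.3840
delay to age 2: R₀ = 0.68 × (0.66 × 370) = 0.68 × 244.2000 = 166.0560
Higher: delay to age 2 (166.0560).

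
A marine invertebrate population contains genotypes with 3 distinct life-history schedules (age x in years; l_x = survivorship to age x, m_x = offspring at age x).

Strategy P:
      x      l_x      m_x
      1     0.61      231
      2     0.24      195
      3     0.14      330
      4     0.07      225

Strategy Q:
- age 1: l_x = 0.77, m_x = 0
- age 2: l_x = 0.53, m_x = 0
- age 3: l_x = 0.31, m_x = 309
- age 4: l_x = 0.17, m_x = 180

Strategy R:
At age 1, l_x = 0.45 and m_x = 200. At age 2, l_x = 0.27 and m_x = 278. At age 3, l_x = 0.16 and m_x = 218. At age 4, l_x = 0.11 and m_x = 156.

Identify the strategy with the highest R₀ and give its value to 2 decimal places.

249.66

Strategy P: R₀ = 0.61×231 + 0.24×195 + 0.14×330 + 0.07×225 = 249.6600
Strategy Q: R₀ = 0.77×0 + 0.53×0 + 0.31×309 + 0.17×180 = 126.3900
Strategy R: R₀ = 0.45×200 + 0.27×278 + 0.16×218 + 0.11×156 = 217.1000
Highest R₀: strategy P with 249.6600.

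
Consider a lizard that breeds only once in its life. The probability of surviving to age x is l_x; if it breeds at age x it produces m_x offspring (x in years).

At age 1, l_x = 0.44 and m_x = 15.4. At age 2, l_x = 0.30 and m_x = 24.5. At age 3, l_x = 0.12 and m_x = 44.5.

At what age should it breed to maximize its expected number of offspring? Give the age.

Expected offspring if breeding at age x = l_x × m_x:
  age 1: 0.44 × 15.4 = 6.776
  age 2: 0.30 × 24.5 = 7.350
  age 3: 0.12 × 44.5 = 5.340
Maximum at age 2 (7.350).

2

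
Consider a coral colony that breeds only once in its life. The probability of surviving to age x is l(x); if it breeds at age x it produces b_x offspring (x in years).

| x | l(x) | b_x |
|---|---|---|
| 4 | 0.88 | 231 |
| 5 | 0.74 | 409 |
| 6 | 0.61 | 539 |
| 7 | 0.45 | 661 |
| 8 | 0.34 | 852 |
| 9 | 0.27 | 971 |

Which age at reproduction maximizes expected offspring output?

6

Expected offspring if breeding at age x = l(x) × b_x:
  age 4: 0.88 × 231 = 203.280
  age 5: 0.74 × 409 = 302.660
  age 6: 0.61 × 539 = 328.790
  age 7: 0.45 × 661 = 297.450
  age 8: 0.34 × 852 = 289.680
  age 9: 0.27 × 971 = 262.170
Maximum at age 6 (328.790).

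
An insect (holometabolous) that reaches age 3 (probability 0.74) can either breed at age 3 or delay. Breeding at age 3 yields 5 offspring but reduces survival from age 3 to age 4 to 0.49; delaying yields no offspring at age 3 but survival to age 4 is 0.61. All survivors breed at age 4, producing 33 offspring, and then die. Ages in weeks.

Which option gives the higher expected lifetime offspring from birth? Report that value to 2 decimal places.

breed at age 3: R₀ = 0.74 × (5 + 0.49 × 33) = 0.74 × 21.1700 = 15.6658
delay to age 4: R₀ = 0.74 × (0.61 × 33) = 0.74 × 20.1300 = 14.8962
Higher: breed at age 3 (15.6658).

15.67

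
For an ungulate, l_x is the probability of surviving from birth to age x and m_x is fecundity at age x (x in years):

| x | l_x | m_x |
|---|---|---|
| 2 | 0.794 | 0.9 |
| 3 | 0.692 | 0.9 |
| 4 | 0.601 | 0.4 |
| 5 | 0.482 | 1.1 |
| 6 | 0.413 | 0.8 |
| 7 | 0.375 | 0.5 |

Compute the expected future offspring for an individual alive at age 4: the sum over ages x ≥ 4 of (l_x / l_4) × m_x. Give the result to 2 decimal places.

l_4 = 0.601. Conditional survival from age 4 to x is l_x / l_4.
  x=4: (0.601/0.601) × 0.4 = 0.4000
  x=5: (0.482/0.601) × 1.1 = 0.8822
  x=6: (0.413/0.601) × 0.8 = 0.5498
  x=7: (0.375/0.601) × 0.5 = 0.3120
Sum = 0.4000 + 0.8822 + 0.5498 + 0.3120 = 2.1439

2.14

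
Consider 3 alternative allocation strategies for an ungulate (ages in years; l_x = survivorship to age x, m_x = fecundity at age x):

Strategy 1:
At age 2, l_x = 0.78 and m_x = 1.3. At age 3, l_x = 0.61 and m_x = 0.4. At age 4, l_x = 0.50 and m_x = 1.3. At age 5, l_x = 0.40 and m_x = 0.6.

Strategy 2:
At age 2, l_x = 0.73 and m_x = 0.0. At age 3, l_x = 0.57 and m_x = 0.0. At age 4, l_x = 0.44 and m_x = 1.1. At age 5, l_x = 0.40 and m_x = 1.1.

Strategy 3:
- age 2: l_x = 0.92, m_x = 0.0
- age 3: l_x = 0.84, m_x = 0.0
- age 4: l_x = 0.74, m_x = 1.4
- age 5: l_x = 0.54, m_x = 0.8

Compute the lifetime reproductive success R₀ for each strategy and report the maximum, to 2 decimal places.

Strategy 1: R₀ = 0.78×1.3 + 0.61×0.4 + 0.50×1.3 + 0.40×0.6 = 2.1480
Strategy 2: R₀ = 0.73×0.0 + 0.57×0.0 + 0.44×1.1 + 0.40×1.1 = 0.9240
Strategy 3: R₀ = 0.92×0.0 + 0.84×0.0 + 0.74×1.4 + 0.54×0.8 = 1.4680
Highest R₀: strategy 1 with 2.1480.

2.15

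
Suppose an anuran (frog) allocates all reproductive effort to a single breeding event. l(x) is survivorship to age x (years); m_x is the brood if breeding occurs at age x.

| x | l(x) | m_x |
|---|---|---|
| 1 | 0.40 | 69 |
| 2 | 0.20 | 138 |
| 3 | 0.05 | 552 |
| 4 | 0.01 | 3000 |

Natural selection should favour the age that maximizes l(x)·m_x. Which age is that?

4

Expected offspring if breeding at age x = l(x) × m_x:
  age 1: 0.40 × 69 = 27.600
  age 2: 0.20 × 138 = 27.600
  age 3: 0.05 × 552 = 27.600
  age 4: 0.01 × 3000 = 30.000
Maximum at age 4 (30.000).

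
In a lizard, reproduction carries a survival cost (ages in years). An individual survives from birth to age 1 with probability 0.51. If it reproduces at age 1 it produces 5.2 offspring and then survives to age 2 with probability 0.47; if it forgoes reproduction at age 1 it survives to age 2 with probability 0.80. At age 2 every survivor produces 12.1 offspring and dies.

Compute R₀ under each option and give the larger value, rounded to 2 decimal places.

breed at age 1: R₀ = 0.51 × (5.2 + 0.47 × 12.1) = 0.51 × 10.8870 = 5.5524
delay to age 2: R₀ = 0.51 × (0.80 × 12.1) = 0.51 × 9.6800 = 4.9368
Higher: breed at age 1 (5.5524).

5.55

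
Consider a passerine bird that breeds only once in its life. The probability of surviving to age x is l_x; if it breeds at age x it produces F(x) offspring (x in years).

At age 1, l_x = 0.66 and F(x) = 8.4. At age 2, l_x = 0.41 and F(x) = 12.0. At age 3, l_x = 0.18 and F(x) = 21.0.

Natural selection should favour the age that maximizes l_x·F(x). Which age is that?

Expected offspring if breeding at age x = l_x × F(x):
  age 1: 0.66 × 8.4 = 5.544
  age 2: 0.41 × 12.0 = 4.920
  age 3: 0.18 × 21.0 = 3.780
Maximum at age 1 (5.544).

1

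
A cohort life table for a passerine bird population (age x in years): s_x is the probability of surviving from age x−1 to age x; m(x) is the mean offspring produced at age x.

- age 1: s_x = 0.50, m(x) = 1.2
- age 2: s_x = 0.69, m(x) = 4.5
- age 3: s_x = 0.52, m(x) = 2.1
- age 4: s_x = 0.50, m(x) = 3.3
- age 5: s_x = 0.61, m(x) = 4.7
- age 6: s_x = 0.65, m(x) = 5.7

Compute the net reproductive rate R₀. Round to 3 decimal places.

3.285

Survivorship from birth: l_x = s_1·s_2·…·s_x.
  l_1 = 0.50000
  l_2 = 0.34500
  l_3 = 0.17940
  l_4 = 0.08970
  l_5 = 0.05472
  l_6 = 0.03557
R₀ = Σ l_x m(x):
  age 1: 0.50000 × 1.2 = 0.6000
  age 2: 0.34500 × 4.5 = 1.5525
  age 3: 0.17940 × 2.1 = 0.3767
  age 4: 0.08970 × 3.3 = 0.2960
  age 5: 0.05472 × 4.7 = 0.2572
  age 6: 0.03557 × 5.7 = 0.2027
R₀ = 0.6000 + 1.5525 + 0.3767 + 0.2960 + 0.2572 + 0.2027 = 3.2852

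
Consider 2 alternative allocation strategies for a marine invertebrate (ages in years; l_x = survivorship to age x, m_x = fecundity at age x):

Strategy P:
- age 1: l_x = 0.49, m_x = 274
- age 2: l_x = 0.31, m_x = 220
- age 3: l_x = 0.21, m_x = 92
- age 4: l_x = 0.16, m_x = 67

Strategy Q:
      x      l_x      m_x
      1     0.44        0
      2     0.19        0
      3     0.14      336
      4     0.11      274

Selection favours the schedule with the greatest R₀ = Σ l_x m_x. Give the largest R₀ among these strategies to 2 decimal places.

Strategy P: R₀ = 0.49×274 + 0.31×220 + 0.21×92 + 0.16×67 = 232.5000
Strategy Q: R₀ = 0.44×0 + 0.19×0 + 0.14×336 + 0.11×274 = 77.1800
Highest R₀: strategy P with 232.5000.

232.50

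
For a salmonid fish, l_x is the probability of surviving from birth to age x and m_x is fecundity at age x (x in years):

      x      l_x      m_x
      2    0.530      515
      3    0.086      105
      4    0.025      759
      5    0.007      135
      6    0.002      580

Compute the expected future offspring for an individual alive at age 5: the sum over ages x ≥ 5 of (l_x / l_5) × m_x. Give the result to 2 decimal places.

l_5 = 0.007. Conditional survival from age 5 to x is l_x / l_5.
  x=5: (0.007/0.007) × 135 = 135.0000
  x=6: (0.002/0.007) × 580 = 165.7143
Sum = 135.0000 + 165.7143 = 300.7143

300.71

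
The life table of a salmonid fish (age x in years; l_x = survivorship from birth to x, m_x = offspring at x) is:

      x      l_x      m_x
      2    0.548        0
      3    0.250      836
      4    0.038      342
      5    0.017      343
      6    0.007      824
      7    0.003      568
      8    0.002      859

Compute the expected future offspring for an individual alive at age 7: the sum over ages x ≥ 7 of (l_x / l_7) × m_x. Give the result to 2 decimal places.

l_7 = 0.003. Conditional survival from age 7 to x is l_x / l_7.
  x=7: (0.003/0.003) × 568 = 568.0000
  x=8: (0.002/0.003) × 859 = 572.6667
Sum = 568.0000 + 572.6667 = 1140.6667

1140.67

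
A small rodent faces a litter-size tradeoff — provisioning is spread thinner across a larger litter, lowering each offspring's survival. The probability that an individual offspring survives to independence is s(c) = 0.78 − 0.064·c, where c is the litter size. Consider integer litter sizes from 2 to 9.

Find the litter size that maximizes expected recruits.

Expected recruits = c × s(c):
  c=2: 2 × 0.652 = 1.304
  c=3: 3 × 0.588 = 1.764
  c=4: 4 × 0.524 = 2.096
  c=5: 5 × 0.460 = 2.300
  c=6: 6 × 0.396 = 2.376
  c=7: 7 × 0.332 = 2.324
  c=8: 8 × 0.268 = 2.144
  c=9: 9 × 0.204 = 1.836
Maximum at c = 6 (2.376 recruits).

6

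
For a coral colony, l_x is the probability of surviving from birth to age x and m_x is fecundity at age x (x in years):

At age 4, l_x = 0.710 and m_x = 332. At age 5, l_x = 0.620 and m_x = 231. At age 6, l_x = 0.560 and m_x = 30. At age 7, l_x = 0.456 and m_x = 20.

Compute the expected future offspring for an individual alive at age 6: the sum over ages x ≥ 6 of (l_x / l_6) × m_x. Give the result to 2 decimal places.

l_6 = 0.560. Conditional survival from age 6 to x is l_x / l_6.
  x=6: (0.560/0.560) × 30 = 30.0000
  x=7: (0.456/0.560) × 20 = 16.2857
Sum = 30.0000 + 16.2857 = 46.2857

46.29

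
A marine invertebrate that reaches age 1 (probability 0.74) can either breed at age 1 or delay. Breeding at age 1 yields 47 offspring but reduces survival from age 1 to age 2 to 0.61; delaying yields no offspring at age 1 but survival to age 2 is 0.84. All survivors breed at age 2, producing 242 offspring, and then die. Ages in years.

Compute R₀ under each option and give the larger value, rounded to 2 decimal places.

breed at age 1: R₀ = 0.74 × (47 + 0.61 × 242) = 0.74 × 194.6200 = 144.0188
delay to age 2: R₀ = 0.74 × (0.84 × 242) = 0.74 × 203.2800 = 150.4272
Higher: delay to age 2 (150.4272).

150.43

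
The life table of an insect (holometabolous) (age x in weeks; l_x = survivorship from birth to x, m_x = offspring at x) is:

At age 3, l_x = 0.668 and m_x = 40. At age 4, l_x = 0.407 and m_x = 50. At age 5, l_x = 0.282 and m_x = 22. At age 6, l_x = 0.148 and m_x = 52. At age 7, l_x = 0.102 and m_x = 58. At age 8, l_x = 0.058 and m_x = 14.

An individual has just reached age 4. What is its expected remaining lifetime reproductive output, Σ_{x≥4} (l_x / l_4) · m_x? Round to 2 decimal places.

100.68

l_4 = 0.407. Conditional survival from age 4 to x is l_x / l_4.
  x=4: (0.407/0.407) × 50 = 50.0000
  x=5: (0.282/0.407) × 22 = 15.2432
  x=6: (0.148/0.407) × 52 = 18.9091
  x=7: (0.102/0.407) × 58 = 14.5356
  x=8: (0.058/0.407) × 14 = 1.9951
Sum = 50.0000 + 15.2432 + 18.9091 + 14.5356 + 1.9951 = 100.6830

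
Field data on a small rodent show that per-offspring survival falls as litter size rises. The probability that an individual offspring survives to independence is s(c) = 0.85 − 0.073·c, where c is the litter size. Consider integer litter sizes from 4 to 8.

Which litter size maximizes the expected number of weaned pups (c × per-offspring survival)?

6

Expected weaned pups = c × s(c):
  c=4: 4 × 0.558 = 2.232
  c=5: 5 × 0.485 = 2.425
  c=6: 6 × 0.412 = 2.472
  c=7: 7 × 0.339 = 2.373
  c=8: 8 × 0.266 = 2.128
Maximum at c = 6 (2.472 weaned pups).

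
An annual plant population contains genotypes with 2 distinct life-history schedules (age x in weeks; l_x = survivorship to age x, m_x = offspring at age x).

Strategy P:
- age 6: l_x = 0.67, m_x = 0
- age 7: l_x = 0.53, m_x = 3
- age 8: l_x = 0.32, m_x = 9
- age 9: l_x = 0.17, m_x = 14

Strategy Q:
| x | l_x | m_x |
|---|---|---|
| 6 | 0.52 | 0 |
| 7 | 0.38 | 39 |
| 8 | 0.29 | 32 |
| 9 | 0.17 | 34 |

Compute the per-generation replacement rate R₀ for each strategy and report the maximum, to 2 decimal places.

Strategy P: R₀ = 0.67×0 + 0.53×3 + 0.32×9 + 0.17×14 = 6.8500
Strategy Q: R₀ = 0.52×0 + 0.38×39 + 0.29×32 + 0.17×34 = 29.8800
Highest R₀: strategy Q with 29.8800.

29.88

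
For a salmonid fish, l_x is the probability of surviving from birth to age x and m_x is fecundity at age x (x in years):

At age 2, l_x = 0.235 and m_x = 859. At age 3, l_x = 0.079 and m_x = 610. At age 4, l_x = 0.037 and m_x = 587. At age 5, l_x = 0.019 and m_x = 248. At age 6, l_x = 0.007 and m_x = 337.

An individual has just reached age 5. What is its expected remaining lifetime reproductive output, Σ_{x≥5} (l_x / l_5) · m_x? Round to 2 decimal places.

l_5 = 0.019. Conditional survival from age 5 to x is l_x / l_5.
  x=5: (0.019/0.019) × 248 = 248.0000
  x=6: (0.007/0.019) × 337 = 124.1579
Sum = 248.0000 + 124.1579 = 372.1579

372.16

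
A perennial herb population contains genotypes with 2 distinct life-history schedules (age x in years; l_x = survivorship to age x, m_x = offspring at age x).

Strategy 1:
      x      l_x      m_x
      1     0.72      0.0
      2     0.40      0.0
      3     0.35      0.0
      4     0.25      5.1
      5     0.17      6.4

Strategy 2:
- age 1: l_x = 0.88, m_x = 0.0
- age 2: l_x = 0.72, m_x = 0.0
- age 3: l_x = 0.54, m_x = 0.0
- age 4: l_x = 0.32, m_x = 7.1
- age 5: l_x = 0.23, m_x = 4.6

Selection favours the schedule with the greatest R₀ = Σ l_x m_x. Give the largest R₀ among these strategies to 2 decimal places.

Strategy 1: R₀ = 0.72×0.0 + 0.40×0.0 + 0.35×0.0 + 0.25×5.1 + 0.17×6.4 = 2.3630
Strategy 2: R₀ = 0.88×0.0 + 0.72×0.0 + 0.54×0.0 + 0.32×7.1 + 0.23×4.6 = 3.3300
Highest R₀: strategy 2 with 3.3300.

3.33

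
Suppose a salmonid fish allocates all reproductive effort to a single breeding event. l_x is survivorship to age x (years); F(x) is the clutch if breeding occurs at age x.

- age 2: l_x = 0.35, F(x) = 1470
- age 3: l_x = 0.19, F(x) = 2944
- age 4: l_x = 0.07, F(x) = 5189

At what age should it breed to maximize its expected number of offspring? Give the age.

Expected offspring if breeding at age x = l_x × F(x):
  age 2: 0.35 × 1470 = 514.500
  age 3: 0.19 × 2944 = 559.360
  age 4: 0.07 × 5189 = 363.230
Maximum at age 3 (559.360).

3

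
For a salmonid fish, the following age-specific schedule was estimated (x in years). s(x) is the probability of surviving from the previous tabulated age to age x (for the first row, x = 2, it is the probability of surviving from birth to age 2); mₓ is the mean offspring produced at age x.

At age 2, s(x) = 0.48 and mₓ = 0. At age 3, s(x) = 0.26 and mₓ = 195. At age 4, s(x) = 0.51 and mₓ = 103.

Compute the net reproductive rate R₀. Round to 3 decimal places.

Survivorship from birth: l_x = s_2·s_3·…·s_x.
  l_2 = 0.48000
  l_3 = 0.12480
  l_4 = 0.06365
R₀ = Σ l_x mₓ:
  age 2: 0.48000 × 0 = 0.0000
  age 3: 0.12480 × 195 = 24.3360
  age 4: 0.06365 × 103 = 6.5560
R₀ = 0.0000 + 24.3360 + 6.5560 = 30.8919

30.892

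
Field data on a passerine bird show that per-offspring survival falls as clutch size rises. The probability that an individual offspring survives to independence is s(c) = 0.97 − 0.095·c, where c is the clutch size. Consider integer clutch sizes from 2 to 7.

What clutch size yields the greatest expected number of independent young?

5

Expected independent young = c × s(c):
  c=2: 2 × 0.780 = 1.560
  c=3: 3 × 0.685 = 2.055
  c=4: 4 × 0.590 = 2.360
  c=5: 5 × 0.495 = 2.475
  c=6: 6 × 0.400 = 2.400
  c=7: 7 × 0.305 = 2.135
Maximum at c = 5 (2.475 independent young).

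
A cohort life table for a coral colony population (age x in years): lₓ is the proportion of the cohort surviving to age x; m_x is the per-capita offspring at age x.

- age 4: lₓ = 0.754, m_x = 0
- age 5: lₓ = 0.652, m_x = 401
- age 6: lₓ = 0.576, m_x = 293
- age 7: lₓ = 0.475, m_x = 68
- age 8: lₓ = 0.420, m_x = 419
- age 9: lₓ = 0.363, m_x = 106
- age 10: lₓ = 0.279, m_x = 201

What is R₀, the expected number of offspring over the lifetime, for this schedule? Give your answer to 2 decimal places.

733.06

R₀ = Σ lₓ m_x:
  age 4: 0.754 × 0 = 0.0000
  age 5: 0.652 × 401 = 261.4520
  age 6: 0.576 × 293 = 168.7680
  age 7: 0.475 × 68 = 32.3000
  age 8: 0.420 × 419 = 175.9800
  age 9: 0.363 × 106 = 38.4780
  age 10: 0.279 × 201 = 56.0790
R₀ = 0.0000 + 261.4520 + 168.7680 + 32.3000 + 175.9800 + 38.4780 + 56.0790 = 733.0570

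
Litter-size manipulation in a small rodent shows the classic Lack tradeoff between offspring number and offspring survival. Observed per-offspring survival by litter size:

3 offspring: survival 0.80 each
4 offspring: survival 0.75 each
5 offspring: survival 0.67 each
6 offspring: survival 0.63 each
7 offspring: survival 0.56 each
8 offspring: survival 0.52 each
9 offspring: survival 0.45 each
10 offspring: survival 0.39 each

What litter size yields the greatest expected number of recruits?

Expected recruits = c × s(c):
  c=3: 3 × 0.80 = 2.400
  c=4: 4 × 0.75 = 3.000
  c=5: 5 × 0.67 = 3.350
  c=6: 6 × 0.63 = 3.780
  c=7: 7 × 0.56 = 3.920
  c=8: 8 × 0.52 = 4.160
  c=9: 9 × 0.45 = 4.050
  c=10: 10 × 0.39 = 3.900
Maximum at c = 8 (4.160 recruits).

8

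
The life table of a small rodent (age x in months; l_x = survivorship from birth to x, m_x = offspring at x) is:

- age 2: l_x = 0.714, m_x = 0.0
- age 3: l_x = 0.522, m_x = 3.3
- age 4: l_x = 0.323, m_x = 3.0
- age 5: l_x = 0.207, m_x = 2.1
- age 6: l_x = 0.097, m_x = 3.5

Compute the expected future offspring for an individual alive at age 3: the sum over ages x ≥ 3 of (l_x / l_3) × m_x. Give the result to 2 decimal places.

6.64

l_3 = 0.522. Conditional survival from age 3 to x is l_x / l_3.
  x=3: (0.522/0.522) × 3.3 = 3.3000
  x=4: (0.323/0.522) × 3.0 = 1.8563
  x=5: (0.207/0.522) × 2.1 = 0.8328
  x=6: (0.097/0.522) × 3.5 = 0.6504
Sum = 3.3000 + 1.8563 + 0.8328 + 0.6504 = 6.6395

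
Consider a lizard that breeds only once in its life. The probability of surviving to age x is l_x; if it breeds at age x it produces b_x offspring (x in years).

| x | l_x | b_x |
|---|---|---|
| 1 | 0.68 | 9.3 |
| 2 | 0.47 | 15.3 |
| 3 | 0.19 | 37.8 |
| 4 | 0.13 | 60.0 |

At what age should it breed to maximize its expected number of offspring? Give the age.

4

Expected offspring if breeding at age x = l_x × b_x:
  age 1: 0.68 × 9.3 = 6.324
  age 2: 0.47 × 15.3 = 7.191
  age 3: 0.19 × 37.8 = 7.182
  age 4: 0.13 × 60.0 = 7.800
Maximum at age 4 (7.800).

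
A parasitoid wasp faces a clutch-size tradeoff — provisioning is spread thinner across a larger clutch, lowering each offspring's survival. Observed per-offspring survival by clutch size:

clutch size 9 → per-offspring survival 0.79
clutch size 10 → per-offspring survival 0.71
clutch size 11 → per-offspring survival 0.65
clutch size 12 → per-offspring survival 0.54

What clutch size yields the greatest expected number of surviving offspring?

Expected surviving offspring = c × s(c):
  c=9: 9 × 0.79 = 7.110
  c=10: 10 × 0.71 = 7.100
  c=11: 11 × 0.65 = 7.150
  c=12: 12 × 0.54 = 6.480
Maximum at c = 11 (7.150 surviving offspring).

11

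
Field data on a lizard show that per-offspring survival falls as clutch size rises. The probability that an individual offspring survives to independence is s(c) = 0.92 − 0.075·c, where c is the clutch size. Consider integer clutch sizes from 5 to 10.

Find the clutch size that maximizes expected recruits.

Expected recruits = c × s(c):
  c=5: 5 × 0.545 = 2.725
  c=6: 6 × 0.470 = 2.820
  c=7: 7 × 0.395 = 2.765
  c=8: 8 × 0.320 = 2.560
  c=9: 9 × 0.245 = 2.205
  c=10: 10 × 0.170 = 1.700
Maximum at c = 6 (2.820 recruits).

6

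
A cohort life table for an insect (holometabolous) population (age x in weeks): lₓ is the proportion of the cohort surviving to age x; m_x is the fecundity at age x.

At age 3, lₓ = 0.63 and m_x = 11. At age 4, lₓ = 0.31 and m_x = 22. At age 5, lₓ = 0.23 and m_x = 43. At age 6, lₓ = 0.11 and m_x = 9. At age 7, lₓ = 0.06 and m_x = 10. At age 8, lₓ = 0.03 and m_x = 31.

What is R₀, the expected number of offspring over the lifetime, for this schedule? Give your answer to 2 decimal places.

R₀ = Σ lₓ m_x:
  age 3: 0.63 × 11 = 6.9300
  age 4: 0.31 × 22 = 6.8200
  age 5: 0.23 × 43 = 9.8900
  age 6: 0.11 × 9 = 0.9900
  age 7: 0.06 × 10 = 0.6000
  age 8: 0.03 × 31 = 0.9300
R₀ = 6.9300 + 6.8200 + 9.8900 + 0.9900 + 0.6000 + 0.9300 = 26.1600

26.16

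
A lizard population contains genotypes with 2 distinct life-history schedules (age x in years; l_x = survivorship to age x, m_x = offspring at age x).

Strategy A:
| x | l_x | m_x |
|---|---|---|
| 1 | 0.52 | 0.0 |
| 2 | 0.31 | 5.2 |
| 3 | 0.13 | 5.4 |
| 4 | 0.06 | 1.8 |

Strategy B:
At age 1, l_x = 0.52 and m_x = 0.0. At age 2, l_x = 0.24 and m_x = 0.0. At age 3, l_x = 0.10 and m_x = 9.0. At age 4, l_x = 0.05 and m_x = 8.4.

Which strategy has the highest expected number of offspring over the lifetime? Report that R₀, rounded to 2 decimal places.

Strategy A: R₀ = 0.52×0.0 + 0.31×5.2 + 0.13×5.4 + 0.06×1.8 = 2.4220
Strategy B: R₀ = 0.52×0.0 + 0.24×0.0 + 0.10×9.0 + 0.05×8.4 = 1.3200
Highest R₀: strategy A with 2.4220.

2.42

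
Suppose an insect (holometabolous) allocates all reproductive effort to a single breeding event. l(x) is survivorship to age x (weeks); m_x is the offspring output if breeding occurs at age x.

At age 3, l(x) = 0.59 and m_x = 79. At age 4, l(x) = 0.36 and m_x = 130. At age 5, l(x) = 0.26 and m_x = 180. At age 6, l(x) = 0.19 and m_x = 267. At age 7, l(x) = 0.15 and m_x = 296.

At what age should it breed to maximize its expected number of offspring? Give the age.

6

Expected offspring if breeding at age x = l(x) × m_x:
  age 3: 0.59 × 79 = 46.610
  age 4: 0.36 × 130 = 46.800
  age 5: 0.26 × 180 = 46.800
  age 6: 0.19 × 267 = 50.730
  age 7: 0.15 × 296 = 44.400
Maximum at age 6 (50.730).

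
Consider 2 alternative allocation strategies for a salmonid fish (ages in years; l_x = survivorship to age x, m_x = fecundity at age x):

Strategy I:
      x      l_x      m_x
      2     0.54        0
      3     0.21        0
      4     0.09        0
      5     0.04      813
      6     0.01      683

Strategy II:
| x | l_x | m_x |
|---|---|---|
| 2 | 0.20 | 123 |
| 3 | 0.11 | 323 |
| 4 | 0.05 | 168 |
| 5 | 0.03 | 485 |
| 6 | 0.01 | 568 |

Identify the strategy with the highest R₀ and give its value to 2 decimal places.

Strategy I: R₀ = 0.54×0 + 0.21×0 + 0.09×0 + 0.04×813 + 0.01×683 = 39.3500
Strategy II: R₀ = 0.20×123 + 0.11×323 + 0.05×168 + 0.03×485 + 0.01×568 = 88.7600
Highest R₀: strategy II with 88.7600.

88.76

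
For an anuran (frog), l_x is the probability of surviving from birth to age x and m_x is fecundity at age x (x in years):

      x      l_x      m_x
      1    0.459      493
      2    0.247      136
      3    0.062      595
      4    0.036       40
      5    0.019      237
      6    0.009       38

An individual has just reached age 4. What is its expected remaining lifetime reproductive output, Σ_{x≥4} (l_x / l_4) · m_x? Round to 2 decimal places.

l_4 = 0.036. Conditional survival from age 4 to x is l_x / l_4.
  x=4: (0.036/0.036) × 40 = 40.0000
  x=5: (0.019/0.036) × 237 = 125.0833
  x=6: (0.009/0.036) × 38 = 9.5000
Sum = 40.0000 + 125.0833 + 9.5000 = 174.5833

174.58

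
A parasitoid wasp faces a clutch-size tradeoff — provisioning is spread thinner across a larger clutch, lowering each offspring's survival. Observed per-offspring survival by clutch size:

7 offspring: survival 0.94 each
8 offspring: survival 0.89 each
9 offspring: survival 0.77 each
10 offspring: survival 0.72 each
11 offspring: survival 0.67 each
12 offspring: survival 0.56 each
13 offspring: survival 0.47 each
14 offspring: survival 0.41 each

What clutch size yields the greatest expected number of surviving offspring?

11

Expected surviving offspring = c × s(c):
  c=7: 7 × 0.94 = 6.580
  c=8: 8 × 0.89 = 7.120
  c=9: 9 × 0.77 = 6.930
  c=10: 10 × 0.72 = 7.200
  c=11: 11 × 0.67 = 7.370
  c=12: 12 × 0.56 = 6.720
  c=13: 13 × 0.47 = 6.110
  c=14: 14 × 0.41 = 5.740
Maximum at c = 11 (7.370 surviving offspring).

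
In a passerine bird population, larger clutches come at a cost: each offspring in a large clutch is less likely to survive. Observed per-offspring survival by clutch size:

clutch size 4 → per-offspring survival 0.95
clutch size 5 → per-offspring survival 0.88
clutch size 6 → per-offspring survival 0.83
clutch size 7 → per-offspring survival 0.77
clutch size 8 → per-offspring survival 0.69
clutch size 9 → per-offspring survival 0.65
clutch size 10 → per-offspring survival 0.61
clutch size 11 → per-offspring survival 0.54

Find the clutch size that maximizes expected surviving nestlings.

Expected surviving nestlings = c × s(c):
  c=4: 4 × 0.95 = 3.800
  c=5: 5 × 0.88 = 4.400
  c=6: 6 × 0.83 = 4.980
  c=7: 7 × 0.77 = 5.390
  c=8: 8 × 0.69 = 5.520
  c=9: 9 × 0.65 = 5.850
  c=10: 10 × 0.61 = 6.100
  c=11: 11 × 0.54 = 5.940
Maximum at c = 10 (6.100 surviving nestlings).

10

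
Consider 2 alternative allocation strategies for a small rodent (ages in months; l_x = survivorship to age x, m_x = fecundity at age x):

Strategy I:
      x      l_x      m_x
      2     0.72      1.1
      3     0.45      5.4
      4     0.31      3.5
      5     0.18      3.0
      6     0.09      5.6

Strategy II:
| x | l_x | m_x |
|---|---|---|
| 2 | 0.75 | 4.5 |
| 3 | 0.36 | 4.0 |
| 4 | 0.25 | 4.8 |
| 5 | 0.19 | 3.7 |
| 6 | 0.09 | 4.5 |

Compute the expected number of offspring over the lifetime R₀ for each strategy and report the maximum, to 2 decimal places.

7.12

Strategy I: R₀ = 0.72×1.1 + 0.45×5.4 + 0.31×3.5 + 0.18×3.0 + 0.09×5.6 = 5.3510
Strategy II: R₀ = 0.75×4.5 + 0.36×4.0 + 0.25×4.8 + 0.19×3.7 + 0.09×4.5 = 7.1230
Highest R₀: strategy II with 7.1230.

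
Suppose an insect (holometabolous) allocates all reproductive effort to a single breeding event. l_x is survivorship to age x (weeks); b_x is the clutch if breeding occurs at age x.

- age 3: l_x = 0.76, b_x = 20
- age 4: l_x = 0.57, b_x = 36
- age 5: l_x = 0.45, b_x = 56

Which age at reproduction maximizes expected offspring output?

5

Expected offspring if breeding at age x = l_x × b_x:
  age 3: 0.76 × 20 = 15.200
  age 4: 0.57 × 36 = 20.520
  age 5: 0.45 × 56 = 25.200
Maximum at age 5 (25.200).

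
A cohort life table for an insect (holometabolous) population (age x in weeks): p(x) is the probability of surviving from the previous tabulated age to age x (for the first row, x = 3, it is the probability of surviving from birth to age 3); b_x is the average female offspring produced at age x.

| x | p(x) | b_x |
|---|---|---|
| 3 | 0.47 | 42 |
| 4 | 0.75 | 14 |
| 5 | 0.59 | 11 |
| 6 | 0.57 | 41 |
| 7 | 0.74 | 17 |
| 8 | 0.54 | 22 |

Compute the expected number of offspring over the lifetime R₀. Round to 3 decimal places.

Survivorship from birth: l_x = p_3·p_4·…·p_x.
  l_3 = 0.47000
  l_4 = 0.35250
  l_5 = 0.20797
  l_6 = 0.11855
  l_7 = 0.08772
  l_8 = 0.04737
R₀ = Σ l_x b_x:
  age 3: 0.47000 × 42 = 19.7400
  age 4: 0.35250 × 14 = 4.9350
  age 5: 0.20797 × 11 = 2.2877
  age 6: 0.11855 × 41 = 4.8605
  age 7: 0.08772 × 17 = 1.4912
  age 8: 0.04737 × 22 = 1.0421
R₀ = 19.7400 + 4.9350 + 2.2877 + 4.8605 + 1.4912 + 1.0421 = 34.3566

34.357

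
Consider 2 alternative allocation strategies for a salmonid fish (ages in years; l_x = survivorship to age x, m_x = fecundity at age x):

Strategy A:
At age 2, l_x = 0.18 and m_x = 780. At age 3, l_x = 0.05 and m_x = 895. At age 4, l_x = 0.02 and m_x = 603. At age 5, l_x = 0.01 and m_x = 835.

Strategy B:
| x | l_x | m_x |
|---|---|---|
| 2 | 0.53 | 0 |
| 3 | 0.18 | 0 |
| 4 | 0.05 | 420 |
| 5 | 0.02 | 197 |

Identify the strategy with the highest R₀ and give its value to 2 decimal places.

205.56

Strategy A: R₀ = 0.18×780 + 0.05×895 + 0.02×603 + 0.01×835 = 205.5600
Strategy B: R₀ = 0.53×0 + 0.18×0 + 0.05×420 + 0.02×197 = 24.9400
Highest R₀: strategy A with 205.5600.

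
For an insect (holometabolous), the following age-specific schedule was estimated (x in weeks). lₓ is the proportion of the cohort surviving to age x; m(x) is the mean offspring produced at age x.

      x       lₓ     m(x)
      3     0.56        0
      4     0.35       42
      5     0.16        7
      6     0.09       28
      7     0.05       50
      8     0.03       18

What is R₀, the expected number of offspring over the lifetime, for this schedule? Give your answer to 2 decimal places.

21.38

R₀ = Σ lₓ m(x):
  age 3: 0.56 × 0 = 0.0000
  age 4: 0.35 × 42 = 14.7000
  age 5: 0.16 × 7 = 1.1200
  age 6: 0.09 × 28 = 2.5200
  age 7: 0.05 × 50 = 2.5000
  age 8: 0.03 × 18 = 0.5400
R₀ = 0.0000 + 14.7000 + 1.1200 + 2.5200 + 2.5000 + 0.5400 = 21.3800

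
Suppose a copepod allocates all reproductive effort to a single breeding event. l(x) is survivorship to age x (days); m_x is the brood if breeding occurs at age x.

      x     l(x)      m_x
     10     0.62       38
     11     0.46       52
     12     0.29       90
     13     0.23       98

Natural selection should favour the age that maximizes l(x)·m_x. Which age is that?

12

Expected offspring if breeding at age x = l(x) × m_x:
  age 10: 0.62 × 38 = 23.560
  age 11: 0.46 × 52 = 23.920
  age 12: 0.29 × 90 = 26.100
  age 13: 0.23 × 98 = 22.540
Maximum at age 12 (26.100).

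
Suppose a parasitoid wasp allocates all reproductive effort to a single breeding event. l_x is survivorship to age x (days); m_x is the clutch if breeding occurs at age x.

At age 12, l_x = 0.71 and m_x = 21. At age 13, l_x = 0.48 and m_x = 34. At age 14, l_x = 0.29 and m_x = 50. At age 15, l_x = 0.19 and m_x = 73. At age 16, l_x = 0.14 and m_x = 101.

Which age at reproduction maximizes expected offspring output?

Expected offspring if breeding at age x = l_x × m_x:
  age 12: 0.71 × 21 = 14.910
  age 13: 0.48 × 34 = 16.320
  age 14: 0.29 × 50 = 14.500
  age 15: 0.19 × 73 = 13.870
  age 16: 0.14 × 101 = 14.140
Maximum at age 13 (16.320).

13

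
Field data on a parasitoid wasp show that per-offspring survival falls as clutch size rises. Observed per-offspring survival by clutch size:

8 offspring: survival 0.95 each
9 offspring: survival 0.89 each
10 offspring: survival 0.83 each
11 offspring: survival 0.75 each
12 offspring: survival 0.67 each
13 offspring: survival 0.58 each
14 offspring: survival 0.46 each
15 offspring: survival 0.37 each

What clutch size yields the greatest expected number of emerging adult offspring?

10

Expected emerging adult offspring = c × s(c):
  c=8: 8 × 0.95 = 7.600
  c=9: 9 × 0.89 = 8.010
  c=10: 10 × 0.83 = 8.300
  c=11: 11 × 0.75 = 8.250
  c=12: 12 × 0.67 = 8.040
  c=13: 13 × 0.58 = 7.540
  c=14: 14 × 0.46 = 6.440
  c=15: 15 × 0.37 = 5.550
Maximum at c = 10 (8.300 emerging adult offspring).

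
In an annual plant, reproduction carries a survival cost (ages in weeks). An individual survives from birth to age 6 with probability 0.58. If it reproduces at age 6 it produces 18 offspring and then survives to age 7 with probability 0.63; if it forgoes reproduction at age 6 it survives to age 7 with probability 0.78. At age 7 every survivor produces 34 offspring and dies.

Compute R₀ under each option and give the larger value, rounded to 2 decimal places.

breed at age 6: R₀ = 0.58 × (18 + 0.63 × 34) = 0.58 × 39.4200 = 22.8636
delay to age 7: R₀ = 0.58 × (0.78 × 34) = 0.58 × 26.5200 = 15.3816
Higher: breed at age 6 (22.8636).

22.86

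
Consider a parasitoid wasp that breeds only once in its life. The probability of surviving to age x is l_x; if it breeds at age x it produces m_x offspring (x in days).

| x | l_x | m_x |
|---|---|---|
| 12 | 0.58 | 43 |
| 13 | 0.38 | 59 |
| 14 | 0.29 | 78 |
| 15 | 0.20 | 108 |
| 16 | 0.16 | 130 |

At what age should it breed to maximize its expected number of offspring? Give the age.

12

Expected offspring if breeding at age x = l_x × m_x:
  age 12: 0.58 × 43 = 24.940
  age 13: 0.38 × 59 = 22.420
  age 14: 0.29 × 78 = 22.620
  age 15: 0.20 × 108 = 21.600
  age 16: 0.16 × 130 = 20.800
Maximum at age 12 (24.940).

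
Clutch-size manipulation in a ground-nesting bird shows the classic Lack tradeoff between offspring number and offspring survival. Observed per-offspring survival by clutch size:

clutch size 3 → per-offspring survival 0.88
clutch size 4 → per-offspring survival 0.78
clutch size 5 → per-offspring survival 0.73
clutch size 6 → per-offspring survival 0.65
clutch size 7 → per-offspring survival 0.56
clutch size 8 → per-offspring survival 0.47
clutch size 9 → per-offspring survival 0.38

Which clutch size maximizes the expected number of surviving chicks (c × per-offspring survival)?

7

Expected surviving chicks = c × s(c):
  c=3: 3 × 0.88 = 2.640
  c=4: 4 × 0.78 = 3.120
  c=5: 5 × 0.73 = 3.650
  c=6: 6 × 0.65 = 3.900
  c=7: 7 × 0.56 = 3.920
  c=8: 8 × 0.47 = 3.760
  c=9: 9 × 0.38 = 3.420
Maximum at c = 7 (3.920 surviving chicks).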